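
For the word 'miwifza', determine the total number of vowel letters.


Scanning each character of 'miwifza':
  Position 1: 'm' -> consonant (running count: 0)
  Position 2: 'i' -> vowel (running count: 1)
  Position 3: 'w' -> consonant (running count: 1)
  Position 4: 'i' -> vowel (running count: 2)
  Position 5: 'f' -> consonant (running count: 2)
  Position 6: 'z' -> consonant (running count: 2)
  Position 7: 'a' -> vowel (running count: 3)
Total vowels: 3

3


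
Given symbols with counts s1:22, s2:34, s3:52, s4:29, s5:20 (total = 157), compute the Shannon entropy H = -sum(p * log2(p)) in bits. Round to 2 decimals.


Computing entropy H = -sum(p_i * log2(p_i)):
  s1: p = 22/157 = 0.1401, -p*log2(p) = 0.3973
  s2: p = 34/157 = 0.2166, -p*log2(p) = 0.4780
  s3: p = 52/157 = 0.3312, -p*log2(p) = 0.5280
  s4: p = 29/157 = 0.1847, -p*log2(p) = 0.4501
  s5: p = 20/157 = 0.1274, -p*log2(p) = 0.3787
H = sum of terms = 2.2321
Rounded to 2 decimals: 2.23

2.23


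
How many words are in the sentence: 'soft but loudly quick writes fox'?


Counting words by splitting on spaces:
  Word 1: 'soft'
  Word 2: 'but'
  Word 3: 'loudly'
  Word 4: 'quick'
  Word 5: 'writes'
  Word 6: 'fox'
Total words: 6

6


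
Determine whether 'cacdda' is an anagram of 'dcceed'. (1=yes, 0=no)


Sort characters of 'cacdda': 'aaccdd'
Sort characters of 'dcceed': 'ccddee'
Sorted forms differ -> they are NOT anagrams
Result: 0

0


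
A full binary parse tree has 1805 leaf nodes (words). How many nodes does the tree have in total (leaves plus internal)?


Leaf nodes (terminals): 1805
Internal nodes = n - 1 = 1805 - 1 = 1804
Total = leaves + internal = 1805 + 1804 = 3609

3609


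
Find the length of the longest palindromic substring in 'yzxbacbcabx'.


Scanning 'yzxbacbcabx' for palindromic substrings.
Substring at positions 2-10: 'xbacbcabx'.
Check: reverse('xbacbcabx') = 'xbacbcabx' -> palindrome confirmed.
Neighbouring characters ('z' / '-') break symmetry, so it cannot extend further.
No longer palindromic substring exists; longest length = 9

9


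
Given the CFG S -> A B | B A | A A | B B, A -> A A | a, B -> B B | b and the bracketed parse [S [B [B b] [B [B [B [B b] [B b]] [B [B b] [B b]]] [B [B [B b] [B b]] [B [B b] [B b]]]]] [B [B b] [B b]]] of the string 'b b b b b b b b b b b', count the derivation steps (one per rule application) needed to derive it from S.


Every bracketed nonterminal node [X ...] in the tree is produced by exactly one rule application.
Reading the tree off as a leftmost derivation:
  Step 1: S  =>  B B   (applied S -> B B)
  Step 2: B B  =>  B B B   (applied B -> B B)
  Step 3: B B B  =>  b B B   (applied B -> b)
  Step 4: b B B  =>  b B B B   (applied B -> B B)
  Step 5: b B B B  =>  b B B B B   (applied B -> B B)
  Step 6: b B B B B  =>  b B B B B B   (applied B -> B B)
  Step 7: b B B B B B  =>  b b B B B B   (applied B -> b)
  Step 8: b b B B B B  =>  b b b B B B   (applied B -> b)
  Step 9: b b b B B B  =>  b b b B B B B   (applied B -> B B)
  Step 10: b b b B B B B  =>  b b b b B B B   (applied B -> b)
  Step 11: b b b b B B B  =>  b b b b b B B   (applied B -> b)
  Step 12: b b b b b B B  =>  b b b b b B B B   (applied B -> B B)
  Step 13: b b b b b B B B  =>  b b b b b B B B B   (applied B -> B B)
  Step 14: b b b b b B B B B  =>  b b b b b b B B B   (applied B -> b)
  Step 15: b b b b b b B B B  =>  b b b b b b b B B   (applied B -> b)
  Step 16: b b b b b b b B B  =>  b b b b b b b B B B   (applied B -> B B)
  Step 17: b b b b b b b B B B  =>  b b b b b b b b B B   (applied B -> b)
  Step 18: b b b b b b b b B B  =>  b b b b b b b b b B   (applied B -> b)
  Step 19: b b b b b b b b b B  =>  b b b b b b b b b B B   (applied B -> B B)
  Step 20: b b b b b b b b b B B  =>  b b b b b b b b b b B   (applied B -> b)
  Step 21: b b b b b b b b b b B  =>  b b b b b b b b b b b   (applied B -> b)
Final yield: b b b b b b b b b b b
Total rewrite steps: 21

21


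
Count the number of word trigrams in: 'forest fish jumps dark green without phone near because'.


Word trigrams from [9] words:
  Trigram 1: (forest fish jumps)
  Trigram 2: (fish jumps dark)
  Trigram 3: (jumps dark green)
  Trigram 4: (dark green without)
  Trigram 5: (green without phone)
  Trigram 6: (without phone near)
  Trigram 7: (phone near because)
Total word trigrams: 9 - 2 = 7

7


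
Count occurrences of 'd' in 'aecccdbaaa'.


Scanning 'aecccdbaaa' for 'd':
  Position 5: 'd' -> MATCH (count: 1)
Total occurrences of 'd': 1

1


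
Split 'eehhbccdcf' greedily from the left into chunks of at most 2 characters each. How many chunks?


'eehhbccdcf' has 10 characters.
Chunking with max size 2:
  Chunk 1: 'ee' (positions 0-1)
  Chunk 2: 'hh' (positions 2-3)
  Chunk 3: 'bc' (positions 4-5)
  Chunk 4: 'cd' (positions 6-7)
  Chunk 5: 'cf' (positions 8-9)
Total chunks: ceil(10 / 2) = 5

5


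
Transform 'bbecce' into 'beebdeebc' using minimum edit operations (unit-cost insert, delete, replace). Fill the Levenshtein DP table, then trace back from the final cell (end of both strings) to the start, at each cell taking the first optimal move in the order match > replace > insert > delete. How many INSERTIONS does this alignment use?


Edit distance = 6. Backtracking from cell (6, 9) with preference match > replace > insert > delete,
then listing the resulting alignment 'bbecce' -> 'beebdeebc' left to right:
  Step 1: keep 'b'
  Step 2: insert 'e' [insertion #1]
  Step 3: insert 'e' [insertion #2]
  Step 4: keep 'b'
  Step 5: insert 'd' [insertion #3]
  Step 6: keep 'e'
  Step 7: replace c->e
  Step 8: replace c->b
  Step 9: replace e->c
Total insertions: 3

3


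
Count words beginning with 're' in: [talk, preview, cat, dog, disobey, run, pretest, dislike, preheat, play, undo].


Checking each word for prefix 're':
  'talk' -> no (count: 0)
  'preview' -> no (count: 0)
  'cat' -> no (count: 0)
  'dog' -> no (count: 0)
  'disobey' -> no (count: 0)
  'run' -> no (count: 0)
  'pretest' -> no (count: 0)
  'dislike' -> no (count: 0)
  'preheat' -> no (count: 0)
  'play' -> no (count: 0)
  'undo' -> no (count: 0)
Total with prefix 're': 0

0


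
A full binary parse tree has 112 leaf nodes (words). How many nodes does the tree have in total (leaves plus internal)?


Leaf nodes (terminals): 112
Internal nodes = n - 1 = 112 - 1 = 111
Total = leaves + internal = 112 + 111 = 223

223


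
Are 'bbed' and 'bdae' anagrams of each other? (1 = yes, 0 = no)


Sort characters of 'bbed': 'bbde'
Sort characters of 'bdae': 'abde'
Sorted forms differ -> they are NOT anagrams
Result: 0

0


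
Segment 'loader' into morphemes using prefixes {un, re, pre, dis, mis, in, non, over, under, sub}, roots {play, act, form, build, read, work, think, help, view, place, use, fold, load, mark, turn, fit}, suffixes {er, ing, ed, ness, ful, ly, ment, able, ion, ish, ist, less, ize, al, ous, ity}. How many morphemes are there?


Segmenting 'loader' against the inventory:
  'load' -> root (morpheme 1)
  'er' -> suffix (morpheme 2)
Total morphemes: 2

2


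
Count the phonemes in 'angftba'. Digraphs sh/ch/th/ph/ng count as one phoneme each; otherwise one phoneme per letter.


Parsing 'angftba' greedily, digraphs first:
  'a' -> vowel phoneme (phonemes so far: 1)
  'ng' -> digraph (1 consonant phoneme) (phonemes so far: 2)
  'f' -> consonant phoneme (phonemes so far: 3)
  't' -> consonant phoneme (phonemes so far: 4)
  'b' -> consonant phoneme (phonemes so far: 5)
  'a' -> vowel phoneme (phonemes so far: 6)
Total phonemes: 6

6


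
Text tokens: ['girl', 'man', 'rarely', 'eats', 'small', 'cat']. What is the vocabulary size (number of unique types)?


Listing all tokens and tracking unique types:
  Token 1: 'girl' -> NEW (unique so far: 1)
  Token 2: 'man' -> NEW (unique so far: 2)
  Token 3: 'rarely' -> NEW (unique so far: 3)
  Token 4: 'eats' -> NEW (unique so far: 4)
  Token 5: 'small' -> NEW (unique so far: 5)
  Token 6: 'cat' -> NEW (unique so far: 6)
Unique types: ('cat', 'eats', 'girl', 'man', 'rarely', 'small')
Vocabulary size: 6

6


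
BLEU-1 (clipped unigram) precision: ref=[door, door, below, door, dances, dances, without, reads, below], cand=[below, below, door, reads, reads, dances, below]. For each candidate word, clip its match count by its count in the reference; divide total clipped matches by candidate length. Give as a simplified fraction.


Reference word counts: {'below': 2, 'dances': 2, 'door': 3, 'reads': 1, 'without': 1}
Checking each candidate word (with clipping):
  'below' -> in reference (ref count 2, used 1/2) -> match (matches: 1)
  'below' -> in reference (ref count 2, used 2/2) -> match (matches: 2)
  'door' -> in reference (ref count 3, used 1/3) -> match (matches: 3)
  'reads' -> in reference (ref count 1, used 1/1) -> match (matches: 4)
  'reads' -> ref count 1 already used up (1/1) -> clipped, no match (matches: 4)
  'dances' -> in reference (ref count 2, used 1/2) -> match (matches: 5)
  'below' -> ref count 2 already used up (2/2) -> clipped, no match (matches: 5)
Clipped matches: 5, Candidate length: 7
Precision = 5/7

5/7


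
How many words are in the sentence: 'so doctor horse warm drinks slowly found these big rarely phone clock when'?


Counting words by splitting on spaces:
  Word 1: 'so'
  Word 2: 'doctor'
  Word 3: 'horse'
  Word 4: 'warm'
  Word 5: 'drinks'
  Word 6: 'slowly'
  Word 7: 'found'
  Word 8: 'these'
  Word 9: 'big'
  Word 10: 'rarely'
  Word 11: 'phone'
  Word 12: 'clock'
  Word 13: 'when'
Total words: 13

13


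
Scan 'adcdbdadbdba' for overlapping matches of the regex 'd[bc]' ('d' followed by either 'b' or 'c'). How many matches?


Pattern: d[bc] means 'd' followed by either 'b' or 'c'.
Scanning 'adcdbdadbdba' position-by-position:
  Pos 0: window 'ad' -> no
  Pos 1: window 'dc' -> MATCH
  Pos 2: window 'cd' -> no
  Pos 3: window 'db' -> MATCH
  Pos 4: window 'bd' -> no
  Pos 5: window 'da' -> no
  Pos 6: window 'ad' -> no
  Pos 7: window 'db' -> MATCH
  Pos 8: window 'bd' -> no
  Pos 9: window 'db' -> MATCH
  Pos 10: window 'ba' -> no
  Pos 11: window 'a' -> no
Total matches: 4

4


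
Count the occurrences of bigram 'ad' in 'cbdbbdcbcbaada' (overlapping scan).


Scanning 'cbdbbdcbcbaada' for bigram 'ad':
  Position 0: 'cb' -> no
  Position 1: 'bd' -> no
  Position 2: 'db' -> no
  Position 3: 'bb' -> no
  Position 4: 'bd' -> no
  Position 5: 'dc' -> no
  Position 6: 'cb' -> no
  Position 7: 'bc' -> no
  Position 8: 'cb' -> no
  Position 9: 'ba' -> no
  Position 10: 'aa' -> no
  Position 11: 'ad' -> MATCH
  Position 12: 'da' -> no
Total matches: 1

1


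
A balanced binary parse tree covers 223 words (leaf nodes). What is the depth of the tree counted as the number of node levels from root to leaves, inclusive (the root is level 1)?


In a balanced binary tree with n leaves the deepest leaf is ceil(log2(n)) edges below the root,
so counting node levels inclusive of root and leaves gives ceil(log2(n)) + 1 levels.
log2(223) = 7.8009
ceil(7.8009) = 8
levels = 8 + 1 = 9

9


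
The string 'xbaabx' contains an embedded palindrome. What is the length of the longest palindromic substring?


Scanning 'xbaabx' for palindromic substrings.
Substring at positions 0-5: 'xbaabx'.
Check: reverse('xbaabx') = 'xbaabx' -> palindrome confirmed.
No longer palindromic substring exists; longest length = 6

6


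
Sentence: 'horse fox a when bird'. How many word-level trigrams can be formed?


Word trigrams from [5] words:
  Trigram 1: (horse fox a)
  Trigram 2: (fox a when)
  Trigram 3: (a when bird)
Total word trigrams: 5 - 2 = 3

3


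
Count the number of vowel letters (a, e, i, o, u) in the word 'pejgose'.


Scanning each character of 'pejgose':
  Position 1: 'p' -> consonant (running count: 0)
  Position 2: 'e' -> vowel (running count: 1)
  Position 3: 'j' -> consonant (running count: 1)
  Position 4: 'g' -> consonant (running count: 1)
  Position 5: 'o' -> vowel (running count: 2)
  Position 6: 's' -> consonant (running count: 2)
  Position 7: 'e' -> vowel (running count: 3)
Total vowels: 3

3


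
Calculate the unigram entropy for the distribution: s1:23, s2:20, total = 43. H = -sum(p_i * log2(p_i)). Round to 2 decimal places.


Computing entropy H = -sum(p_i * log2(p_i)):
  s1: p = 23/43 = 0.5349, -p*log2(p) = 0.4828
  s2: p = 20/43 = 0.4651, -p*log2(p) = 0.5136
H = sum of terms = 0.9964
Rounded to 2 decimals: 1.00

1.00


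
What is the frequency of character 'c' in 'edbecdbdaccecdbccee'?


Scanning 'edbecdbdaccecdbccee' for 'c':
  Position 4: 'c' -> MATCH (count: 1)
  Position 9: 'c' -> MATCH (count: 2)
  Position 10: 'c' -> MATCH (count: 3)
  Position 12: 'c' -> MATCH (count: 4)
  Position 15: 'c' -> MATCH (count: 5)
  Position 16: 'c' -> MATCH (count: 6)
Total occurrences of 'c': 6

6


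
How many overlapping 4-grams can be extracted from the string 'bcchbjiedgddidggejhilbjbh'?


String 'bcchbjiedgddidggejhilbjbh' has length L = 25.
Number of overlapping n-grams = L - n + 1
Substituting: 25 - 4 + 1 = 22

22


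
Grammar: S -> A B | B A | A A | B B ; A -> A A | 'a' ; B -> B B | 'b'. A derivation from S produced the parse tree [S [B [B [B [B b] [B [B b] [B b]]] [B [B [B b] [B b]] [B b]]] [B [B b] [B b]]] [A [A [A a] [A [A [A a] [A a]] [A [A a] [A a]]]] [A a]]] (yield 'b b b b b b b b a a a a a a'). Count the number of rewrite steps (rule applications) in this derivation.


Every bracketed nonterminal node [X ...] in the tree is produced by exactly one rule application.
Reading the tree off as a leftmost derivation:
  Step 1: S  =>  B A   (applied S -> B A)
  Step 2: B A  =>  B B A   (applied B -> B B)
  Step 3: B B A  =>  B B B A   (applied B -> B B)
  Step 4: B B B A  =>  B B B B A   (applied B -> B B)
  Step 5: B B B B A  =>  b B B B A   (applied B -> b)
  Step 6: b B B B A  =>  b B B B B A   (applied B -> B B)
  Step 7: b B B B B A  =>  b b B B B A   (applied B -> b)
  Step 8: b b B B B A  =>  b b b B B A   (applied B -> b)
  Step 9: b b b B B A  =>  b b b B B B A   (applied B -> B B)
  Step 10: b b b B B B A  =>  b b b B B B B A   (applied B -> B B)
  Step 11: b b b B B B B A  =>  b b b b B B B A   (applied B -> b)
  Step 12: b b b b B B B A  =>  b b b b b B B A   (applied B -> b)
  Step 13: b b b b b B B A  =>  b b b b b b B A   (applied B -> b)
  Step 14: b b b b b b B A  =>  b b b b b b B B A   (applied B -> B B)
  Step 15: b b b b b b B B A  =>  b b b b b b b B A   (applied B -> b)
  Step 16: b b b b b b b B A  =>  b b b b b b b b A   (applied B -> b)
  Step 17: b b b b b b b b A  =>  b b b b b b b b A A   (applied A -> A A)
  Step 18: b b b b b b b b A A  =>  b b b b b b b b A A A   (applied A -> A A)
  Step 19: b b b b b b b b A A A  =>  b b b b b b b b a A A   (applied A -> a)
  Step 20: b b b b b b b b a A A  =>  b b b b b b b b a A A A   (applied A -> A A)
  Step 21: b b b b b b b b a A A A  =>  b b b b b b b b a A A A A   (applied A -> A A)
  Step 22: b b b b b b b b a A A A A  =>  b b b b b b b b a a A A A   (applied A -> a)
  Step 23: b b b b b b b b a a A A A  =>  b b b b b b b b a a a A A   (applied A -> a)
  Step 24: b b b b b b b b a a a A A  =>  b b b b b b b b a a a A A A   (applied A -> A A)
  Step 25: b b b b b b b b a a a A A A  =>  b b b b b b b b a a a a A A   (applied A -> a)
  Step 26: b b b b b b b b a a a a A A  =>  b b b b b b b b a a a a a A   (applied A -> a)
  Step 27: b b b b b b b b a a a a a A  =>  b b b b b b b b a a a a a a   (applied A -> a)
Final yield: b b b b b b b b a a a a a a
Total rewrite steps: 27

27


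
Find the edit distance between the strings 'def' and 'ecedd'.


Building DP table for s1='def' (len 3) and s2='ecedd' (len 5):
       e  c  e  d  d
    0  1  2  3  4  5
  d 1  1  2  3  3  4
  e 2  1  2  2  3  4
  f 3  2  2  3  3  4
Edit distance = dp[3][5] = 4

4


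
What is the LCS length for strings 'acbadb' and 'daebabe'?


DP table for LCS of 'acbadb' and 'daebabe':
       d  a  e  b  a  b  e
    0  0  0  0  0  0  0  0
  a 0  0  1  1  1  1  1  1
  c 0  0  1  1  1  1  1  1
  b 0  0  1  1  2  2  2  2
  a 0  0  1  1  2  3  3  3
  d 0  1  1  1  2  3  3  3
  b 0  1  1  1  2  3  4  4
LCS: 'abab'
LCS length = 4

4


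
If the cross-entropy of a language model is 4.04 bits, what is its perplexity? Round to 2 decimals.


Perplexity formula: PP = 2^H
H = 4.04
PP = 2^4.04
Decompose: 2^4.04 = 2^4 * 2^0.04
2^4 = 16, 2^0.04 ~ 1.0281138
PP ~ 16 * 1.0281138 = 16.4498208
Rounded to 2 decimals: 16.45

16.45


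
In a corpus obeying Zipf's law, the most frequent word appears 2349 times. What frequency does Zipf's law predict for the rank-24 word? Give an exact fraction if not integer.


Zipf's law: freq(rank) = f1 / rank
f1 = 2349, rank = 24
freq = 2349 / 24
GCD(2349, 24) = 3
Simplified: 783/8

783/8


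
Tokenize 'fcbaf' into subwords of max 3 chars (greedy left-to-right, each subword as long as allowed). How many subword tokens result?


'fcbaf' has 5 characters.
Chunking with max size 3:
  Chunk 1: 'fcb' (positions 0-2)
  Chunk 2: 'af' (positions 3-4)
Total chunks: ceil(5 / 3) = 2

2


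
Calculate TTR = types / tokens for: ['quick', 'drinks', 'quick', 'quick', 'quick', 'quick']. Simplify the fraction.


Tokens: 6
Unique types: ('drinks', 'quick') = 2
TTR = 2/6
Simplify: divide both by 2 -> 1/3
TTR = 1/3

1/3


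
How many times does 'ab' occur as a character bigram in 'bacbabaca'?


Scanning 'bacbabaca' for bigram 'ab':
  Position 0: 'ba' -> no
  Position 1: 'ac' -> no
  Position 2: 'cb' -> no
  Position 3: 'ba' -> no
  Position 4: 'ab' -> MATCH
  Position 5: 'ba' -> no
  Position 6: 'ac' -> no
  Position 7: 'ca' -> no
Total matches: 1

1


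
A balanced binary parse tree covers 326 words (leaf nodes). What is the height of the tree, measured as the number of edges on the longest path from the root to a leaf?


In a balanced binary tree with n leaves the deepest leaf is ceil(log2(n)) edges below the root.
log2(326) = 8.3487
ceil(8.3487) = 9
height (edges) = 9

9


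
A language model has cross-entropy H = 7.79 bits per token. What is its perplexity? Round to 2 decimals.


Perplexity formula: PP = 2^H
H = 7.79
PP = 2^7.79
Decompose: 2^7.79 = 2^7 * 2^0.79
2^7 = 128, 2^0.79 ~ 1.7290745
PP ~ 128 * 1.7290745 = 221.3215360
Rounded to 2 decimals: 221.32

221.32


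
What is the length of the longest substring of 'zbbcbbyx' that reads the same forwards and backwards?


Scanning 'zbbcbbyx' for palindromic substrings.
Substring at positions 1-5: 'bbcbb'.
Check: reverse('bbcbb') = 'bbcbb' -> palindrome confirmed.
Neighbouring characters ('z' / 'y') break symmetry, so it cannot extend further.
No longer palindromic substring exists; longest length = 5

5


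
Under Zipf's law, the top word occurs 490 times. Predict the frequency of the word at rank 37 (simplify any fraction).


Zipf's law: freq(rank) = f1 / rank
f1 = 490, rank = 37
freq = 490 / 37
GCD(490, 37) = 1
Simplified: 490/37

490/37


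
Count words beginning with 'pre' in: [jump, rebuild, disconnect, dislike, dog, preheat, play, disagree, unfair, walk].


Checking each word for prefix 'pre':
  'jump' -> no (count: 0)
  'rebuild' -> no (count: 0)
  'disconnect' -> no (count: 0)
  'dislike' -> no (count: 0)
  'dog' -> no (count: 0)
  'preheat' -> YES, starts with 'pre' (count: 1)
  'play' -> no (count: 1)
  'disagree' -> no (count: 1)
  'unfair' -> no (count: 1)
  'walk' -> no (count: 1)
Total with prefix 'pre': 1

1


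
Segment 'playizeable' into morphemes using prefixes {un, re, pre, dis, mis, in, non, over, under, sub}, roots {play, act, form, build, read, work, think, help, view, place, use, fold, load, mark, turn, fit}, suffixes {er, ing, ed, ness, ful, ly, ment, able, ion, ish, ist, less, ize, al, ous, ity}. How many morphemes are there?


Segmenting 'playizeable' against the inventory:
  'play' -> root (morpheme 1)
  'ize' -> suffix (morpheme 2)
  'able' -> suffix (morpheme 3)
Total morphemes: 3

3


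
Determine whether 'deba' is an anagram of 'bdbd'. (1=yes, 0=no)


Sort characters of 'deba': 'abde'
Sort characters of 'bdbd': 'bbdd'
Sorted forms differ -> they are NOT anagrams
Result: 0

0


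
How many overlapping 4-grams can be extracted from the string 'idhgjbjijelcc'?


String 'idhgjbjijelcc' has length L = 13.
Number of overlapping n-grams = L - n + 1
Substituting: 13 - 4 + 1 = 10

10


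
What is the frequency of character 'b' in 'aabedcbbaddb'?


Scanning 'aabedcbbaddb' for 'b':
  Position 2: 'b' -> MATCH (count: 1)
  Position 6: 'b' -> MATCH (count: 2)
  Position 7: 'b' -> MATCH (count: 3)
  Position 11: 'b' -> MATCH (count: 4)
Total occurrences of 'b': 4

4


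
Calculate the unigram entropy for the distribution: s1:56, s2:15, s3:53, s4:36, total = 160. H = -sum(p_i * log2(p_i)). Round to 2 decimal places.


Computing entropy H = -sum(p_i * log2(p_i)):
  s1: p = 56/160 = 0.3500, -p*log2(p) = 0.5301
  s2: p = 15/160 = 0.0938, -p*log2(p) = 0.3202
  s3: p = 53/160 = 0.3312, -p*log2(p) = 0.5280
  s4: p = 36/160 = 0.2250, -p*log2(p) = 0.4842
H = sum of terms = 1.8625
Rounded to 2 decimals: 1.86

1.86


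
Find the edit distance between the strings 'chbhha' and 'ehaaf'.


Building DP table for s1='chbhha' (len 6) and s2='ehaaf' (len 5):
       e  h  a  a  f
    0  1  2  3  4  5
  c 1  1  2  3  4  5
  h 2  2  1  2  3  4
  b 3  3  2  2  3  4
  h 4  4  3  3  3  4
  h 5  5  4  4  4  4
  a 6  6  5  4  4  5
Edit distance = dp[6][5] = 5

5


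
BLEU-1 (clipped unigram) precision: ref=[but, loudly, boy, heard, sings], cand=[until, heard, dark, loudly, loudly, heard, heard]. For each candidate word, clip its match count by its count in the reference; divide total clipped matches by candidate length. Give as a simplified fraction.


Reference word counts: {'boy': 1, 'but': 1, 'heard': 1, 'loudly': 1, 'sings': 1}
Checking each candidate word (with clipping):
  'until' -> not in reference -> no match (matches: 0)
  'heard' -> in reference (ref count 1, used 1/1) -> match (matches: 1)
  'dark' -> not in reference -> no match (matches: 1)
  'loudly' -> in reference (ref count 1, used 1/1) -> match (matches: 2)
  'loudly' -> ref count 1 already used up (1/1) -> clipped, no match (matches: 2)
  'heard' -> ref count 1 already used up (1/1) -> clipped, no match (matches: 2)
  'heard' -> ref count 1 already used up (1/1) -> clipped, no match (matches: 2)
Clipped matches: 2, Candidate length: 7
Precision = 2/7

2/7


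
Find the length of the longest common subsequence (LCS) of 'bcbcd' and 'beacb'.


DP table for LCS of 'bcbcd' and 'beacb':
       b  e  a  c  b
    0  0  0  0  0  0
  b 0  1  1  1  1  1
  c 0  1  1  1  2  2
  b 0  1  1  1  2  3
  c 0  1  1  1  2  3
  d 0  1  1  1  2  3
LCS: 'bcb'
LCS length = 3

3


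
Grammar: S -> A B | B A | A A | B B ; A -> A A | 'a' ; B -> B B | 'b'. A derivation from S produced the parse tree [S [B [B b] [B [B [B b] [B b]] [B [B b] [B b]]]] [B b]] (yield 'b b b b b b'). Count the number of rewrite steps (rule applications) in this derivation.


Every bracketed nonterminal node [X ...] in the tree is produced by exactly one rule application.
Reading the tree off as a leftmost derivation:
  Step 1: S  =>  B B   (applied S -> B B)
  Step 2: B B  =>  B B B   (applied B -> B B)
  Step 3: B B B  =>  b B B   (applied B -> b)
  Step 4: b B B  =>  b B B B   (applied B -> B B)
  Step 5: b B B B  =>  b B B B B   (applied B -> B B)
  Step 6: b B B B B  =>  b b B B B   (applied B -> b)
  Step 7: b b B B B  =>  b b b B B   (applied B -> b)
  Step 8: b b b B B  =>  b b b B B B   (applied B -> B B)
  Step 9: b b b B B B  =>  b b b b B B   (applied B -> b)
  Step 10: b b b b B B  =>  b b b b b B   (applied B -> b)
  Step 11: b b b b b B  =>  b b b b b b   (applied B -> b)
Final yield: b b b b b b
Total rewrite steps: 11

11


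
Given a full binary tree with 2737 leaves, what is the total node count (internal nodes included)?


Leaf nodes (terminals): 2737
Internal nodes = n - 1 = 2737 - 1 = 2736
Total = leaves + internal = 2737 + 2736 = 5473

5473


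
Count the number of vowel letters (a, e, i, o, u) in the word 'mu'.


Scanning each character of 'mu':
  Position 1: 'm' -> consonant (running count: 0)
  Position 2: 'u' -> vowel (running count: 1)
Total vowels: 1

1


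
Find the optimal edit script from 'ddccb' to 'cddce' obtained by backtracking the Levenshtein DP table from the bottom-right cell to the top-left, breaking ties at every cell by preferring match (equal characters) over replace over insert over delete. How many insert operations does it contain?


Edit distance = 3. Backtracking from cell (5, 5) with preference match > replace > insert > delete,
then listing the resulting alignment 'ddccb' -> 'cddce' left to right:
  Step 1: replace d->c
  Step 2: keep 'd'
  Step 3: replace c->d
  Step 4: keep 'c'
  Step 5: replace b->e
Total insertions: 0

0


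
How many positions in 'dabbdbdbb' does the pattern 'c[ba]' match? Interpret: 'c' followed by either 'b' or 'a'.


Pattern: c[ba] means 'c' followed by either 'b' or 'a'.
Scanning 'dabbdbdbb' position-by-position:
  Pos 0: window 'da' -> no
  Pos 1: window 'ab' -> no
  Pos 2: window 'bb' -> no
  Pos 3: window 'bd' -> no
  Pos 4: window 'db' -> no
  Pos 5: window 'bd' -> no
  Pos 6: window 'db' -> no
  Pos 7: window 'bb' -> no
  Pos 8: window 'b' -> no
Total matches: 0

0


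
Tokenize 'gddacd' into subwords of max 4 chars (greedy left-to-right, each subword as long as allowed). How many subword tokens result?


'gddacd' has 6 characters.
Chunking with max size 4:
  Chunk 1: 'gdda' (positions 0-3)
  Chunk 2: 'cd' (positions 4-5)
Total chunks: ceil(6 / 4) = 2

2


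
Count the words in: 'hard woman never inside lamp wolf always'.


Counting words by splitting on spaces:
  Word 1: 'hard'
  Word 2: 'woman'
  Word 3: 'never'
  Word 4: 'inside'
  Word 5: 'lamp'
  Word 6: 'wolf'
  Word 7: 'always'
Total words: 7

7


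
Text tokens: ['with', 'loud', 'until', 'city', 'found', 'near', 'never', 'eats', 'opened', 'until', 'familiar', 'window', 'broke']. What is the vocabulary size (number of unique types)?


Listing all tokens and tracking unique types:
  Token 1: 'with' -> NEW (unique so far: 1)
  Token 2: 'loud' -> NEW (unique so far: 2)
  Token 3: 'until' -> NEW (unique so far: 3)
  Token 4: 'city' -> NEW (unique so far: 4)
  Token 5: 'found' -> NEW (unique so far: 5)
  Token 6: 'near' -> NEW (unique so far: 6)
  Token 7: 'never' -> NEW (unique so far: 7)
  Token 8: 'eats' -> NEW (unique so far: 8)
  Token 9: 'opened' -> NEW (unique so far: 9)
  Token 10: 'until' -> duplicate (unique so far: 9)
  Token 11: 'familiar' -> NEW (unique so far: 10)
  Token 12: 'window' -> NEW (unique so far: 11)
  Token 13: 'broke' -> NEW (unique so far: 12)
Unique types: ('broke', 'city', 'eats', 'familiar', 'found', 'loud', 'near', 'never', 'opened', 'until', 'window', 'with')
Vocabulary size: 12

12


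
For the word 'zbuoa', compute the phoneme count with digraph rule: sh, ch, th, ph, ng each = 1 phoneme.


Parsing 'zbuoa' greedily, digraphs first:
  'z' -> consonant phoneme (phonemes so far: 1)
  'b' -> consonant phoneme (phonemes so far: 2)
  'u' -> vowel phoneme (phonemes so far: 3)
  'o' -> vowel phoneme (phonemes so far: 4)
  'a' -> vowel phoneme (phonemes so far: 5)
Total phonemes: 5

5


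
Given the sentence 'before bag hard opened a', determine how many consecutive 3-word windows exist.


Word trigrams from [5] words:
  Trigram 1: (before bag hard)
  Trigram 2: (bag hard opened)
  Trigram 3: (hard opened a)
Total word trigrams: 5 - 2 = 3

3


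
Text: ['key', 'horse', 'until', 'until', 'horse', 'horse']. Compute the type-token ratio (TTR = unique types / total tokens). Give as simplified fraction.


Tokens: 6
Unique types: ('horse', 'key', 'until') = 3
TTR = 3/6
Simplify: divide both by 3 -> 1/2
TTR = 1/2

1/2


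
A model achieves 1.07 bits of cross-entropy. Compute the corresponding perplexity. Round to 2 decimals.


Perplexity formula: PP = 2^H
H = 1.07
PP = 2^1.07
Decompose: 2^1.07 = 2^1 * 2^0.07
2^1 = 2, 2^0.07 ~ 1.0497167
PP ~ 2 * 1.0497167 = 2.0994334
Rounded to 2 decimals: 2.10

2.10


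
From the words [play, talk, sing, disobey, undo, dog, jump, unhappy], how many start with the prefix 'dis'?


Checking each word for prefix 'dis':
  'play' -> no (count: 0)
  'talk' -> no (count: 0)
  'sing' -> no (count: 0)
  'disobey' -> YES, starts with 'dis' (count: 1)
  'undo' -> no (count: 1)
  'dog' -> no (count: 1)
  'jump' -> no (count: 1)
  'unhappy' -> no (count: 1)
Total with prefix 'dis': 1

1


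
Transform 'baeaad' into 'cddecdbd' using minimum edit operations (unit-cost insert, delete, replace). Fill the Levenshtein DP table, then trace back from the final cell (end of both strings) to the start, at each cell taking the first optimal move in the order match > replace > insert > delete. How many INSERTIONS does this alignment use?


Edit distance = 6. Backtracking from cell (6, 8) with preference match > replace > insert > delete,
then listing the resulting alignment 'baeaad' -> 'cddecdbd' left to right:
  Step 1: insert 'c' [insertion #1]
  Step 2: replace b->d
  Step 3: replace a->d
  Step 4: keep 'e'
  Step 5: insert 'c' [insertion #2]
  Step 6: replace a->d
  Step 7: replace a->b
  Step 8: keep 'd'
Total insertions: 2

2


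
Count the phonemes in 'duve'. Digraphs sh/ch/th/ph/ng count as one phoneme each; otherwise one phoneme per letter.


Parsing 'duve' greedily, digraphs first:
  'd' -> consonant phoneme (phonemes so far: 1)
  'u' -> vowel phoneme (phonemes so far: 2)
  'v' -> consonant phoneme (phonemes so far: 3)
  'e' -> vowel phoneme (phonemes so far: 4)
Total phonemes: 4

4


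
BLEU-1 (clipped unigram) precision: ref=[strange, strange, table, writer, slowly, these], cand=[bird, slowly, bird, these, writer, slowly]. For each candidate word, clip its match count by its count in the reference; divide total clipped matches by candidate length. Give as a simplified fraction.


Reference word counts: {'slowly': 1, 'strange': 2, 'table': 1, 'these': 1, 'writer': 1}
Checking each candidate word (with clipping):
  'bird' -> not in reference -> no match (matches: 0)
  'slowly' -> in reference (ref count 1, used 1/1) -> match (matches: 1)
  'bird' -> not in reference -> no match (matches: 1)
  'these' -> in reference (ref count 1, used 1/1) -> match (matches: 2)
  'writer' -> in reference (ref count 1, used 1/1) -> match (matches: 3)
  'slowly' -> ref count 1 already used up (1/1) -> clipped, no match (matches: 3)
Clipped matches: 3, Candidate length: 6
Precision = 3/6 = 1/2

1/2


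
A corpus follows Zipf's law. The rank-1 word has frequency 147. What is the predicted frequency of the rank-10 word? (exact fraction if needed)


Zipf's law: freq(rank) = f1 / rank
f1 = 147, rank = 10
freq = 147 / 10
GCD(147, 10) = 1
Simplified: 147/10

147/10


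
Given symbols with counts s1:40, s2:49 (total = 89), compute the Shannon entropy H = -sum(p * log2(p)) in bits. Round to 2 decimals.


Computing entropy H = -sum(p_i * log2(p_i)):
  s1: p = 40/89 = 0.4494, -p*log2(p) = 0.5186
  s2: p = 49/89 = 0.5506, -p*log2(p) = 0.4740
H = sum of terms = 0.9926
Rounded to 2 decimals: 0.99

0.99


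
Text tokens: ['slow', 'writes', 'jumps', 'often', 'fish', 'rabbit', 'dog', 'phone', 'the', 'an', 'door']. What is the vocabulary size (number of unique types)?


Listing all tokens and tracking unique types:
  Token 1: 'slow' -> NEW (unique so far: 1)
  Token 2: 'writes' -> NEW (unique so far: 2)
  Token 3: 'jumps' -> NEW (unique so far: 3)
  Token 4: 'often' -> NEW (unique so far: 4)
  Token 5: 'fish' -> NEW (unique so far: 5)
  Token 6: 'rabbit' -> NEW (unique so far: 6)
  Token 7: 'dog' -> NEW (unique so far: 7)
  Token 8: 'phone' -> NEW (unique so far: 8)
  Token 9: 'the' -> NEW (unique so far: 9)
  Token 10: 'an' -> NEW (unique so far: 10)
  Token 11: 'door' -> NEW (unique so far: 11)
Unique types: ('an', 'dog', 'door', 'fish', 'jumps', 'often', 'phone', 'rabbit', 'slow', 'the', 'writes')
Vocabulary size: 11

11


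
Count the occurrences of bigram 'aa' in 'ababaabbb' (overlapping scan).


Scanning 'ababaabbb' for bigram 'aa':
  Position 0: 'ab' -> no
  Position 1: 'ba' -> no
  Position 2: 'ab' -> no
  Position 3: 'ba' -> no
  Position 4: 'aa' -> MATCH
  Position 5: 'ab' -> no
  Position 6: 'bb' -> no
  Position 7: 'bb' -> no
Total matches: 1

1


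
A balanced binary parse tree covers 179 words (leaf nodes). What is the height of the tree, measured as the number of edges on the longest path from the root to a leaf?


In a balanced binary tree with n leaves the deepest leaf is ceil(log2(n)) edges below the root.
log2(179) = 7.4838
ceil(7.4838) = 8
height (edges) = 8

8


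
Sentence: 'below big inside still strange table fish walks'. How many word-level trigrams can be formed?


Word trigrams from [8] words:
  Trigram 1: (below big inside)
  Trigram 2: (big inside still)
  Trigram 3: (inside still strange)
  Trigram 4: (still strange table)
  Trigram 5: (strange table fish)
  Trigram 6: (table fish walks)
Total word trigrams: 8 - 2 = 6

6


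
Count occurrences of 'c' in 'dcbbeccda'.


Scanning 'dcbbeccda' for 'c':
  Position 1: 'c' -> MATCH (count: 1)
  Position 5: 'c' -> MATCH (count: 2)
  Position 6: 'c' -> MATCH (count: 3)
Total occurrences of 'c': 3

3


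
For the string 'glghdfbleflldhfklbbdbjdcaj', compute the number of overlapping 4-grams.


String 'glghdfbleflldhfklbbdbjdcaj' has length L = 26.
Number of overlapping n-grams = L - n + 1
Substituting: 26 - 4 + 1 = 23

23


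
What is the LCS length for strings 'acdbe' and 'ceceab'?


DP table for LCS of 'acdbe' and 'ceceab':
       c  e  c  e  a  b
    0  0  0  0  0  0  0
  a 0  0  0  0  0  1  1
  c 0  1  1  1  1  1  1
  d 0  1  1  1  1  1  1
  b 0  1  1  1  1  1  2
  e 0  1  2  2  2  2  2
LCS: 'ab'
LCS length = 2

2


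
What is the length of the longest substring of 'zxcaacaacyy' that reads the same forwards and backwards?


Scanning 'zxcaacaacyy' for palindromic substrings.
Substring at positions 2-8: 'caacaac'.
Check: reverse('caacaac') = 'caacaac' -> palindrome confirmed.
Neighbouring characters ('x' / 'y') break symmetry, so it cannot extend further.
No longer palindromic substring exists; longest length = 7

7


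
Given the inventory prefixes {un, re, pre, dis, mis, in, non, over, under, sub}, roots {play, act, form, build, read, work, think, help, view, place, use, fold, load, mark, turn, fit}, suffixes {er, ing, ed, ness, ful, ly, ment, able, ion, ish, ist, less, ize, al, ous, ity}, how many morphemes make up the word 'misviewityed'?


Segmenting 'misviewityed' against the inventory:
  'mis' -> prefix (morpheme 1)
  'view' -> root (morpheme 2)
  'ity' -> suffix (morpheme 3)
  'ed' -> suffix (morpheme 4)
Total morphemes: 4

4


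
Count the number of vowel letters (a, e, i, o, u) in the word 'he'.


Scanning each character of 'he':
  Position 1: 'h' -> consonant (running count: 0)
  Position 2: 'e' -> vowel (running count: 1)
Total vowels: 1

1


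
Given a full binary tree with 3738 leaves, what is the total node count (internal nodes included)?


Leaf nodes (terminals): 3738
Internal nodes = n - 1 = 3738 - 1 = 3737
Total = leaves + internal = 3738 + 3737 = 7475

7475


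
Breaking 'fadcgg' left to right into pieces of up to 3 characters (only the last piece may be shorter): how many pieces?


'fadcgg' has 6 characters.
Chunking with max size 3:
  Chunk 1: 'fad' (positions 0-2)
  Chunk 2: 'cgg' (positions 3-5)
Total chunks: ceil(6 / 3) = 2

2


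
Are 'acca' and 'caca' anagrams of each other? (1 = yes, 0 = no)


Sort characters of 'acca': 'aacc'
Sort characters of 'caca': 'aacc'
Sorted forms match -> they ARE anagrams
Result: 1

1


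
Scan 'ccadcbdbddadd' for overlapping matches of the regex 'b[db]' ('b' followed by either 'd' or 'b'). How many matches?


Pattern: b[db] means 'b' followed by either 'd' or 'b'.
Scanning 'ccadcbdbddadd' position-by-position:
  Pos 0: window 'cc' -> no
  Pos 1: window 'ca' -> no
  Pos 2: window 'ad' -> no
  Pos 3: window 'dc' -> no
  Pos 4: window 'cb' -> no
  Pos 5: window 'bd' -> MATCH
  Pos 6: window 'db' -> no
  Pos 7: window 'bd' -> MATCH
  Pos 8: window 'dd' -> no
  Pos 9: window 'da' -> no
  Pos 10: window 'ad' -> no
  Pos 11: window 'dd' -> no
  Pos 12: window 'd' -> no
Total matches: 2

2


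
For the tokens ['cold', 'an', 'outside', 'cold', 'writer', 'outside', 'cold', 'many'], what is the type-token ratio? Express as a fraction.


Tokens: 8
Unique types: ('an', 'cold', 'many', 'outside', 'writer') = 5
TTR = 5/8
Already in lowest terms.

5/8


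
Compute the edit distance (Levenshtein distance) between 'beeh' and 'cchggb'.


Building DP table for s1='beeh' (len 4) and s2='cchggb' (len 6):
       c  c  h  g  g  b
    0  1  2  3  4  5  6
  b 1  1  2  3  4  5  5
  e 2  2  2  3  4  5  6
  e 3  3  3  3  4  5  6
  h 4  4  4  3  4  5  6
Edit distance = dp[4][6] = 6

6


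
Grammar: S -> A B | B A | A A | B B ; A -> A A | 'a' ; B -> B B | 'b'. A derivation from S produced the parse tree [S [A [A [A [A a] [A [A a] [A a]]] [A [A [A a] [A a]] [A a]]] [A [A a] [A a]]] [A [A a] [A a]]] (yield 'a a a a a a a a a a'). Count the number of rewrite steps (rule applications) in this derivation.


Every bracketed nonterminal node [X ...] in the tree is produced by exactly one rule application.
Reading the tree off as a leftmost derivation:
  Step 1: S  =>  A A   (applied S -> A A)
  Step 2: A A  =>  A A A   (applied A -> A A)
  Step 3: A A A  =>  A A A A   (applied A -> A A)
  Step 4: A A A A  =>  A A A A A   (applied A -> A A)
  Step 5: A A A A A  =>  a A A A A   (applied A -> a)
  Step 6: a A A A A  =>  a A A A A A   (applied A -> A A)
  Step 7: a A A A A A  =>  a a A A A A   (applied A -> a)
  Step 8: a a A A A A  =>  a a a A A A   (applied A -> a)
  Step 9: a a a A A A  =>  a a a A A A A   (applied A -> A A)
  Step 10: a a a A A A A  =>  a a a A A A A A   (applied A -> A A)
  Step 11: a a a A A A A A  =>  a a a a A A A A   (applied A -> a)
  Step 12: a a a a A A A A  =>  a a a a a A A A   (applied A -> a)
  Step 13: a a a a a A A A  =>  a a a a a a A A   (applied A -> a)
  Step 14: a a a a a a A A  =>  a a a a a a A A A   (applied A -> A A)
  Step 15: a a a a a a A A A  =>  a a a a a a a A A   (applied A -> a)
  Step 16: a a a a a a a A A  =>  a a a a a a a a A   (applied A -> a)
  Step 17: a a a a a a a a A  =>  a a a a a a a a A A   (applied A -> A A)
  Step 18: a a a a a a a a A A  =>  a a a a a a a a a A   (applied A -> a)
  Step 19: a a a a a a a a a A  =>  a a a a a a a a a a   (applied A -> a)
Final yield: a a a a a a a a a a
Total rewrite steps: 19

19


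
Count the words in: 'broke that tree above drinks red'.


Counting words by splitting on spaces:
  Word 1: 'broke'
  Word 2: 'that'
  Word 3: 'tree'
  Word 4: 'above'
  Word 5: 'drinks'
  Word 6: 'red'
Total words: 6

6


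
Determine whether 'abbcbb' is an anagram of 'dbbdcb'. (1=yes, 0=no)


Sort characters of 'abbcbb': 'abbbbc'
Sort characters of 'dbbdcb': 'bbbcdd'
Sorted forms differ -> they are NOT anagrams
Result: 0

0


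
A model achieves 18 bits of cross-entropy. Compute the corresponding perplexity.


Perplexity formula: PP = 2^H
H = 18
PP = 2^18
PP = 2^18 = 262144

262144


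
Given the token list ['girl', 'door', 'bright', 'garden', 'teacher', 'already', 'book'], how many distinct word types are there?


Listing all tokens and tracking unique types:
  Token 1: 'girl' -> NEW (unique so far: 1)
  Token 2: 'door' -> NEW (unique so far: 2)
  Token 3: 'bright' -> NEW (unique so far: 3)
  Token 4: 'garden' -> NEW (unique so far: 4)
  Token 5: 'teacher' -> NEW (unique so far: 5)
  Token 6: 'already' -> NEW (unique so far: 6)
  Token 7: 'book' -> NEW (unique so far: 7)
Unique types: ('already', 'book', 'bright', 'door', 'garden', 'girl', 'teacher')
Vocabulary size: 7

7


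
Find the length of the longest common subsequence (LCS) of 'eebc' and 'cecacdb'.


DP table for LCS of 'eebc' and 'cecacdb':
       c  e  c  a  c  d  b
    0  0  0  0  0  0  0  0
  e 0  0  1  1  1  1  1  1
  e 0  0  1  1  1  1  1  1
  b 0  0  1  1  1  1  1  2
  c 0  1  1  2  2  2  2  2
LCS: 'eb'
LCS length = 2

2
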